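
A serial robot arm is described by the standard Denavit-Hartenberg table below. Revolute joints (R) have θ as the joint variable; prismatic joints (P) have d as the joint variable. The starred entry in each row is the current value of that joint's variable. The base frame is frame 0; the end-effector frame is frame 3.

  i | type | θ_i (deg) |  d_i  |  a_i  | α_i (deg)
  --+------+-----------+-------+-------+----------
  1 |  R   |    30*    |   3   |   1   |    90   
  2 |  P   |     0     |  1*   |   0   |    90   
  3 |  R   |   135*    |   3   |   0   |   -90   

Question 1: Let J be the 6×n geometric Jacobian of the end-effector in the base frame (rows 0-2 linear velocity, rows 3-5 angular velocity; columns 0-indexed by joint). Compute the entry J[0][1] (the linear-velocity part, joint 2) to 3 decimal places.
0.500

prismatic axis z_1 = (0.5000,-0.8660,0.0000)
J_v[:, 1] = z_1; J_ω[:, 1] = (0,0,0)
entry J[0][1] = 0.5000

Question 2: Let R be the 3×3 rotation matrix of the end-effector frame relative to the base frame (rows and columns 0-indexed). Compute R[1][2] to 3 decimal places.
0.259

End-effector z-axis (col 2 of R) = (-0.9659,0.2588,-0.0000)
R[1][2] = 0.2588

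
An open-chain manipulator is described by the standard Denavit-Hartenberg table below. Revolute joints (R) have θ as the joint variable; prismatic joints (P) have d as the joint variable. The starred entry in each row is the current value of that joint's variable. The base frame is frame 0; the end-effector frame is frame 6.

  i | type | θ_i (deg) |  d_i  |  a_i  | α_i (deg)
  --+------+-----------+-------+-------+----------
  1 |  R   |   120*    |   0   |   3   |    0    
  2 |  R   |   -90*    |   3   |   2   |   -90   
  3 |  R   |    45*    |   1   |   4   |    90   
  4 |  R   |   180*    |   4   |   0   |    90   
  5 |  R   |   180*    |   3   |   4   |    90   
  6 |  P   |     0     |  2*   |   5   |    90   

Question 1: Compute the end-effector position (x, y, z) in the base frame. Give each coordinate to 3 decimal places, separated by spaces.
9.867 13.780 -1.950

after link 1: o_1 = (-1.5000, 2.5981, 0.0000)
after link 2: o_2 = (0.2321, 3.5981, 3.0000)
after link 3: o_3 = (2.1815, 5.8783, 0.1716)
after link 4: o_4 = (4.6310, 7.2925, 3.0000)
after link 5: o_5 = (5.5805, 11.3048, 0.1716)
after link 6: o_6 = (9.8671, 13.7797, -1.9497)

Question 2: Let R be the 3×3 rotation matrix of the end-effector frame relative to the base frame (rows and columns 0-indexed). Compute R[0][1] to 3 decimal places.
0.612

End-effector y-axis (col 1 of R) = (0.6124,0.3536,0.7071)
R[0][1] = 0.6124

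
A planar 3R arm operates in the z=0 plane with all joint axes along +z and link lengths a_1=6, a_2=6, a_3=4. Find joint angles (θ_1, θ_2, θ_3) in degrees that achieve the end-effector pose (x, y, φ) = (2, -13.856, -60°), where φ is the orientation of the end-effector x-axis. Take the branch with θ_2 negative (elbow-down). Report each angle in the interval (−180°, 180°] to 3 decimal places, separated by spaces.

wrist centre = target − a_3·(cos φ, sin φ) = (-0.0000, -10.3919)
cos θ_2 = (107.9916−6²−6²)/(2·6·6) = 0.4999; θ_2 = -60.0078° (elbow-down)
β = atan2(-10.3919,-0.0000) = -90.0000°; ψ = atan2(-5.1966,8.9993) = -30.0039°
θ_1 = β − ψ = -59.9961°
θ_3 = φ − θ_1 − θ_2 = 60.0039° (wrapped to (-180°,180°])

-59.996 -60.008 60.004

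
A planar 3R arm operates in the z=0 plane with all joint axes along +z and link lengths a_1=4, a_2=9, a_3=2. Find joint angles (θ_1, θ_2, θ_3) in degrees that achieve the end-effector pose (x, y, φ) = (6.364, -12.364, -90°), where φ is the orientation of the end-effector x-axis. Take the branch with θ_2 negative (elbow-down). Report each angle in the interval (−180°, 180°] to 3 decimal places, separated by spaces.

wrist centre = target − a_3·(cos φ, sin φ) = (6.3640, -10.3640)
cos θ_2 = (147.9130−4²−9²)/(2·4·9) = 0.7071; θ_2 = -44.9985° (elbow-down)
β = atan2(-10.3640,6.3640) = -58.4481°; ψ = atan2(-6.3638,10.3641) = -31.5508°
θ_1 = β − ψ = -26.8972°
θ_3 = φ − θ_1 − θ_2 = -18.1042° (wrapped to (-180°,180°])

-26.897 -44.999 -18.104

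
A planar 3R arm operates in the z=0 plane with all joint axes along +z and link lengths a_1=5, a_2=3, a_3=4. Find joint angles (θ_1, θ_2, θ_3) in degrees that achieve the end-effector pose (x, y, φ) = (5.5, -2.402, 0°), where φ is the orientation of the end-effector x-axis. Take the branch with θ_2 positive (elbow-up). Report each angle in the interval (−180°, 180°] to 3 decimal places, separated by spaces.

-90.002 149.999 -59.997

wrist centre = target − a_3·(cos φ, sin φ) = (1.5000, -2.4020)
cos θ_2 = (8.0196−5²−3²)/(2·5·3) = -0.8660; θ_2 = 149.9986° (elbow-up)
β = atan2(-2.4020,1.5000) = -58.0161°; ψ = atan2(1.5001,2.4020) = 31.9854°
θ_1 = β − ψ = -90.0015°
θ_3 = φ − θ_1 − θ_2 = -59.9971° (wrapped to (-180°,180°])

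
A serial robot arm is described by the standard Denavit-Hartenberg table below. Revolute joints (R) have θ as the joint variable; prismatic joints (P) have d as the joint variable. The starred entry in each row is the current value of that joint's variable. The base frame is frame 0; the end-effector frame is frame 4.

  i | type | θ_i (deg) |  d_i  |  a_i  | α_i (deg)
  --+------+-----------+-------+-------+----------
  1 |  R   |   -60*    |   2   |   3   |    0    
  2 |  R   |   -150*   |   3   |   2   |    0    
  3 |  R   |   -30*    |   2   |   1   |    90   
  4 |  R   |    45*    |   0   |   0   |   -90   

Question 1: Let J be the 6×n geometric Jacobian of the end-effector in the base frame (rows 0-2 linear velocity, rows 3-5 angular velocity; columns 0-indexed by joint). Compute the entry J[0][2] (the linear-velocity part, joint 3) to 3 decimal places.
axis z_2 = (0.0000,0.0000,1.0000); lever o_n−o_2 = (-0.5000,0.8660,2.0000)
cross product → J_v[:, 2] = (-0.8660,-0.5000,0.0000)
J_ω[:, 2] = z_2
entry J[0][2] = -0.8660

-0.866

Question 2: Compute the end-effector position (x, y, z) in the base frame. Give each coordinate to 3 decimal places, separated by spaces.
after link 1: o_1 = (1.5000, -2.5981, 2.0000)
after link 2: o_2 = (-0.2321, -1.5981, 5.0000)
after link 3: o_3 = (-0.7321, -0.7321, 7.0000)
after link 4: o_4 = (-0.7321, -0.7321, 7.0000)

-0.732 -0.732 7.000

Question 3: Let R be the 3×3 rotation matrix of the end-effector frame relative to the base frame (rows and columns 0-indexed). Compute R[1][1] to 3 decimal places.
-0.500

End-effector y-axis (col 1 of R) = (-0.8660,-0.5000,-0.0000)
R[1][1] = -0.5000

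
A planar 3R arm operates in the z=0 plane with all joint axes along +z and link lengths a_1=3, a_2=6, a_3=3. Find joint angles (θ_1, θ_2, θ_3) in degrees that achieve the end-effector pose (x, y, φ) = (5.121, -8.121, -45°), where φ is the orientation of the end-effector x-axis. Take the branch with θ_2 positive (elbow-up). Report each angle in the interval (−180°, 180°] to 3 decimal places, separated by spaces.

wrist centre = target − a_3·(cos φ, sin φ) = (2.9997, -5.9997)
cos θ_2 = (44.9942−3²−6²)/(2·3·6) = -0.0002; θ_2 = 90.0092° (elbow-up)
β = atan2(-5.9997,2.9997) = -63.4362°; ψ = atan2(6.0000,2.9990) = 63.4423°
θ_1 = β − ψ = -126.8785°
θ_3 = φ − θ_1 − θ_2 = -8.1307° (wrapped to (-180°,180°])

-126.878 90.009 -8.131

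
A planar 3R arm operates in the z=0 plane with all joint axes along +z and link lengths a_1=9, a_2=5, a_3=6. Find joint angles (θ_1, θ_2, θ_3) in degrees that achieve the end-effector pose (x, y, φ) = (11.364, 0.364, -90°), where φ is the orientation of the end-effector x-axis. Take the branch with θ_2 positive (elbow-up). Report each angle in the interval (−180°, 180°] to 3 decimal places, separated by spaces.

13.499 44.999 -148.498

wrist centre = target − a_3·(cos φ, sin φ) = (11.3640, 6.3640)
cos θ_2 = (169.6410−9²−5²)/(2·9·5) = 0.7071; θ_2 = 44.9988° (elbow-up)
β = atan2(6.3640,11.3640) = 29.2494°; ψ = atan2(3.5355,12.5356) = 15.7502°
θ_1 = β − ψ = 13.4992°
θ_3 = φ − θ_1 − θ_2 = -148.4980° (wrapped to (-180°,180°])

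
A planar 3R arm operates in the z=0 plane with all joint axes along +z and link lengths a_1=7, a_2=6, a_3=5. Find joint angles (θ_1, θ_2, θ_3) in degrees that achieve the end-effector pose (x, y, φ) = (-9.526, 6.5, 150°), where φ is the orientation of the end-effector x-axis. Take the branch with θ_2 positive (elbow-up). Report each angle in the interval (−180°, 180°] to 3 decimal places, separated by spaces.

89.998 120.002 -60.000

wrist centre = target − a_3·(cos φ, sin φ) = (-5.1959, 4.0000)
cos θ_2 = (42.9971−7²−6²)/(2·7·6) = -0.5000; θ_2 = 120.0023° (elbow-up)
β = atan2(4.0000,-5.1959) = 142.4094°; ψ = atan2(5.1960,3.9998) = 52.4117°
θ_1 = β − ψ = 89.9977°
θ_3 = φ − θ_1 − θ_2 = -60.0000° (wrapped to (-180°,180°])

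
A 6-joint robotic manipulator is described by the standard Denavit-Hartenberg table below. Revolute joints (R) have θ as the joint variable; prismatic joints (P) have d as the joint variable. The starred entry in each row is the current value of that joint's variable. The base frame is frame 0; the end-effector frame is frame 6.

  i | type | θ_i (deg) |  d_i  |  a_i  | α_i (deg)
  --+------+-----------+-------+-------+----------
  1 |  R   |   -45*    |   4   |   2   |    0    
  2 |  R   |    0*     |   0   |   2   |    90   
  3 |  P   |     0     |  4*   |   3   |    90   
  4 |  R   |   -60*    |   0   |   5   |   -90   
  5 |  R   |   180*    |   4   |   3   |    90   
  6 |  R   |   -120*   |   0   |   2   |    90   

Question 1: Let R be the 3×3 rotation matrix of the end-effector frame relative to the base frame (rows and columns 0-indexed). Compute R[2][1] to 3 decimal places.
End-effector y-axis (col 1 of R) = (0.0000,0.0000,1.0000)
R[2][1] = 1.0000

1.000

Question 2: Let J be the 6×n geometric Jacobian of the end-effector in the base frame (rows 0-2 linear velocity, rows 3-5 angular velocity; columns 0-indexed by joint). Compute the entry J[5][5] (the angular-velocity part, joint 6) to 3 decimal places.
axis z_5 = (0.0000,0.0000,1.0000); lever o_n−o_5 = (0.5176,1.9319,0.0000)
cross product → J_v[:, 5] = (-1.9319,0.5176,0.0000)
J_ω[:, 5] = z_5
entry J[5][5] = 1.0000

1.000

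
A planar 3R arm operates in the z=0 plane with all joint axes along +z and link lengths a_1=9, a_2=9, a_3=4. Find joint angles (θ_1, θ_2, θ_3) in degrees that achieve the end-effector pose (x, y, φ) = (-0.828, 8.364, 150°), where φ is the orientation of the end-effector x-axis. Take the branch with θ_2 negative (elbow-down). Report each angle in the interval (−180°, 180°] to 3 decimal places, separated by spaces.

wrist centre = target − a_3·(cos φ, sin φ) = (2.6361, 6.3640)
cos θ_2 = (47.4495−9²−9²)/(2·9·9) = -0.7071; θ_2 = -134.9996° (elbow-down)
β = atan2(6.3640,2.6361) = 67.4996°; ψ = atan2(-6.3640,2.6361) = -67.4998°
θ_1 = β − ψ = 134.9994°
θ_3 = φ − θ_1 − θ_2 = 150.0002° (wrapped to (-180°,180°])

134.999 -135.000 150.000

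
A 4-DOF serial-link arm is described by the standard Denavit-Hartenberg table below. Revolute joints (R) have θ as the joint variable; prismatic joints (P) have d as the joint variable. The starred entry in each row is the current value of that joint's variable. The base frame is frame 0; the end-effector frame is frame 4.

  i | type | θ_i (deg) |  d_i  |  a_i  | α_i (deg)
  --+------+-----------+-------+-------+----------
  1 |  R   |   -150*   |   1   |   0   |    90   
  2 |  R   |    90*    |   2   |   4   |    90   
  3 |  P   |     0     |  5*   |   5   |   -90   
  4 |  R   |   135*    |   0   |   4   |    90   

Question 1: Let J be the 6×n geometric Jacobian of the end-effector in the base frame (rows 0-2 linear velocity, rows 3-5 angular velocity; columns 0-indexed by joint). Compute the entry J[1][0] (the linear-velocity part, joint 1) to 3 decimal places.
axis z_0 = ẑ; lever o_n−o_0 = (-2.8806,0.6463,7.1716)
cross product → J_v[:, 0] = (-0.6463,-2.8806,0.0000)
J_ω[:, 0] = z_0
entry J[1][0] = -2.8806

-2.881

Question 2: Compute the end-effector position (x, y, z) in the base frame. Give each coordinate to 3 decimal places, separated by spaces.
after link 1: o_1 = (0.0000, 0.0000, 1.0000)
after link 2: o_2 = (-1.0000, 1.7321, 5.0000)
after link 3: o_3 = (-5.3301, -0.7679, 10.0000)
after link 4: o_4 = (-2.8806, 0.6463, 7.1716)

-2.881 0.646 7.172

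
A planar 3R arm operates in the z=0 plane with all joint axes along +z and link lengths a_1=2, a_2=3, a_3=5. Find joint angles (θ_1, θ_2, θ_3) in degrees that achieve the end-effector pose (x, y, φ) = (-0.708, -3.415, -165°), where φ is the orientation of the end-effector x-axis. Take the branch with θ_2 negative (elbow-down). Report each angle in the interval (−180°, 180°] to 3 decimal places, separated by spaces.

0.003 -44.995 -120.008

wrist centre = target − a_3·(cos φ, sin φ) = (4.1216, -2.1209)
cos θ_2 = (21.4861−2²−3²)/(2·2·3) = 0.7072; θ_2 = -44.9947° (elbow-down)
β = atan2(-2.1209,4.1216) = -27.2294°; ψ = atan2(-2.1211,4.1215) = -27.2325°
θ_1 = β − ψ = 0.0031°
θ_3 = φ − θ_1 − θ_2 = -120.0083° (wrapped to (-180°,180°])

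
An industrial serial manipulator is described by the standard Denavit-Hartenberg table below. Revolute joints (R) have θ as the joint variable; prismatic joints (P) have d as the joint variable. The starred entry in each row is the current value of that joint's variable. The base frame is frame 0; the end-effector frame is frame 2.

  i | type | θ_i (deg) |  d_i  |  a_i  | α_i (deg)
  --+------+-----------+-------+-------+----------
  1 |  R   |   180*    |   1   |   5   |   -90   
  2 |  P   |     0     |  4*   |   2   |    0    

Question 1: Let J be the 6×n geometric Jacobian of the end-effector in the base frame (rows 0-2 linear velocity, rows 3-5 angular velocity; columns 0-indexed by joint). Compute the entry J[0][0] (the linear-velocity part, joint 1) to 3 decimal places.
axis z_0 = ẑ; lever o_n−o_0 = (-7.0000,-4.0000,1.0000)
cross product → J_v[:, 0] = (4.0000,-7.0000,0.0000)
J_ω[:, 0] = z_0
entry J[0][0] = 4.0000

4.000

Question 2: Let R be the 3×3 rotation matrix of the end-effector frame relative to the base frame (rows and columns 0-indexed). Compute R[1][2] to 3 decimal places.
End-effector z-axis (col 2 of R) = (-0.0000,-1.0000,0.0000)
R[1][2] = -1.0000

-1.000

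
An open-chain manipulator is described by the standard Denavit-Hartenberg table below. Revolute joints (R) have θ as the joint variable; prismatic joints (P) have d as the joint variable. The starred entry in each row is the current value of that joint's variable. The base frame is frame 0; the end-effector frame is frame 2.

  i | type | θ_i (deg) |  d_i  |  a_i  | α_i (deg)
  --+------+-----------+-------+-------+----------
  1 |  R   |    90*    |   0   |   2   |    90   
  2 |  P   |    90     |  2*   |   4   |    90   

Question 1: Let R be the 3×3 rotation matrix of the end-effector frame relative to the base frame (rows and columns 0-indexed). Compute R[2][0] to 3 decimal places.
End-effector x-axis (col 0 of R) = (-0.0000,0.0000,1.0000)
R[2][0] = 1.0000

1.000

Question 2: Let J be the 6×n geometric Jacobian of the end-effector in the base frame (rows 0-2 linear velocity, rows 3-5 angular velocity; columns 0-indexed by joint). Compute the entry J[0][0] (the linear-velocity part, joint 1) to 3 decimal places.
axis z_0 = ẑ; lever o_n−o_0 = (2.0000,2.0000,4.0000)
cross product → J_v[:, 0] = (-2.0000,2.0000,0.0000)
J_ω[:, 0] = z_0
entry J[0][0] = -2.0000

-2.000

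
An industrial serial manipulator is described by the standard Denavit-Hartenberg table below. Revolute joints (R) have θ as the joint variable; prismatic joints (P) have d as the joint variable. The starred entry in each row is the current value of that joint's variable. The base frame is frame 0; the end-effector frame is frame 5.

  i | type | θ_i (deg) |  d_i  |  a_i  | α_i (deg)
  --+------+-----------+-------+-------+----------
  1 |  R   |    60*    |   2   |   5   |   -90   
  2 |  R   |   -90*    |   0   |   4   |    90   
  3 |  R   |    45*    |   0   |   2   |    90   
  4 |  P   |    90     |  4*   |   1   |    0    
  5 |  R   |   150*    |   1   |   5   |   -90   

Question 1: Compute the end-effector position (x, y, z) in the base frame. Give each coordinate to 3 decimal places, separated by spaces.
after link 1: o_1 = (2.5000, 4.3301, 2.0000)
after link 2: o_2 = (2.5000, 4.3301, 6.0000)
after link 3: o_3 = (1.2753, 5.0372, 7.4142)
after link 4: o_4 = (3.2247, 2.7570, 10.2426)
after link 5: o_5 = (7.5331, 5.2696, 9.1820)

7.533 5.270 9.182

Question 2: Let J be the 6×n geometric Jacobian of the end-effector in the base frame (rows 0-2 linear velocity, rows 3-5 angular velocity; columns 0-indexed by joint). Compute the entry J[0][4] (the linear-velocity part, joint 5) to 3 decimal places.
-1.402

axis z_4 = (0.6124,-0.3536,0.7071); lever o_n−o_4 = (4.3084,2.5126,-1.0607)
cross product → J_v[:, 4] = (-1.4017,3.6960,3.0619)
J_ω[:, 4] = z_4
entry J[0][4] = -1.4017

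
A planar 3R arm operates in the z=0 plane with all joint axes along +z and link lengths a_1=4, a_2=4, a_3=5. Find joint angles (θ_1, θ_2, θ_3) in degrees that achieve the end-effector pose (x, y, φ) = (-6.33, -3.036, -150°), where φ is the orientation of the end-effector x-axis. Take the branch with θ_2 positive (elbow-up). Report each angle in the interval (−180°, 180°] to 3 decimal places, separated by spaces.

wrist centre = target − a_3·(cos φ, sin φ) = (-1.9999, -0.5360)
cos θ_2 = (4.2868−4²−4²)/(2·4·4) = -0.8660; θ_2 = 150.0014° (elbow-up)
β = atan2(-0.5360,-1.9999) = -164.9964°; ψ = atan2(1.9999,0.5358) = 75.0007°
θ_1 = β − ψ = -239.9971°
θ_3 = φ − θ_1 − θ_2 = -60.0043° (wrapped to (-180°,180°])

120.003 150.001 -60.004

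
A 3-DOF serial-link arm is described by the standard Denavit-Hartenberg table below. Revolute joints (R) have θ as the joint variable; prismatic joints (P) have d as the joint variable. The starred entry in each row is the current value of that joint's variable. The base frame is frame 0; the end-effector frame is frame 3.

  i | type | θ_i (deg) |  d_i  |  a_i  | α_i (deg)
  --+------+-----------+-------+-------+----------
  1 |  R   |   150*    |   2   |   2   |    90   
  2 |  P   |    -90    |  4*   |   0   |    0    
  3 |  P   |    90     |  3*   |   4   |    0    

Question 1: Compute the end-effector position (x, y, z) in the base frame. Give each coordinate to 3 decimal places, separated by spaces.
-1.696 9.062 2.000

after link 1: o_1 = (-1.7321, 1.0000, 2.0000)
after link 2: o_2 = (0.2679, 4.4641, 2.0000)
after link 3: o_3 = (-1.6962, 9.0622, 2.0000)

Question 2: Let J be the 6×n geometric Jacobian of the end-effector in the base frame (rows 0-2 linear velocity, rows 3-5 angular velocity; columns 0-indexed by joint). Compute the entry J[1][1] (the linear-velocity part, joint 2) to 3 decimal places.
0.866

prismatic axis z_1 = (0.5000,0.8660,0.0000)
J_v[:, 1] = z_1; J_ω[:, 1] = (0,0,0)
entry J[1][1] = 0.8660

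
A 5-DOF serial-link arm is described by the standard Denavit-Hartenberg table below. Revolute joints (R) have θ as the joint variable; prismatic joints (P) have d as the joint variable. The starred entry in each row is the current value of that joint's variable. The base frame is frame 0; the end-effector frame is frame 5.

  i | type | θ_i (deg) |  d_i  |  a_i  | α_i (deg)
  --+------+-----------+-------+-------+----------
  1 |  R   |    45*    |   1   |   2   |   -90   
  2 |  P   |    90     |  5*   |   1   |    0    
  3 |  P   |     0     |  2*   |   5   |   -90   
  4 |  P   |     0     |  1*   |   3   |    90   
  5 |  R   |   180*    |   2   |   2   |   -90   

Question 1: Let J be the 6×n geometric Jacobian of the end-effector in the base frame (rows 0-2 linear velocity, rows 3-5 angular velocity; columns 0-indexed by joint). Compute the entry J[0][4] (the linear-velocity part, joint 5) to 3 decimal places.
1.414

axis z_4 = (-0.7071,0.7071,0.0000); lever o_n−o_4 = (-1.4142,1.4142,2.0000)
cross product → J_v[:, 4] = (1.4142,1.4142,0.0000)
J_ω[:, 4] = z_4
entry J[0][4] = 1.4142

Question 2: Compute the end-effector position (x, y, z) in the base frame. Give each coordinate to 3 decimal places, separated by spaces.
after link 1: o_1 = (1.4142, 1.4142, 1.0000)
after link 2: o_2 = (-2.1213, 4.9497, 0.0000)
after link 3: o_3 = (-3.5355, 6.3640, -5.0000)
after link 4: o_4 = (-4.2426, 5.6569, -8.0000)
after link 5: o_5 = (-5.6569, 7.0711, -6.0000)

-5.657 7.071 -6.000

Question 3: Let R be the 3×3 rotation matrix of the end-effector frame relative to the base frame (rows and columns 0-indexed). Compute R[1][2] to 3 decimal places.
0.707

End-effector z-axis (col 2 of R) = (0.7071,0.7071,0.0000)
R[1][2] = 0.7071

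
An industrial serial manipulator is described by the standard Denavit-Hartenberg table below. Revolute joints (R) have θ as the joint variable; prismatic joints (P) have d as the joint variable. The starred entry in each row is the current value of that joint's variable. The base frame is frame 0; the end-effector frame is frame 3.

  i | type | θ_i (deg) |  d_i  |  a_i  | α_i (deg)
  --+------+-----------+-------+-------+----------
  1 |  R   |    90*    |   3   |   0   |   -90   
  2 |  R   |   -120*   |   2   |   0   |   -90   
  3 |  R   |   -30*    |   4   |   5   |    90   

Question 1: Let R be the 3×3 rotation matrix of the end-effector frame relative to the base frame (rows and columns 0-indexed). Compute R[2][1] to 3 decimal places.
End-effector y-axis (col 1 of R) = (0.0000,0.8660,0.5000)
R[2][1] = 0.5000

0.500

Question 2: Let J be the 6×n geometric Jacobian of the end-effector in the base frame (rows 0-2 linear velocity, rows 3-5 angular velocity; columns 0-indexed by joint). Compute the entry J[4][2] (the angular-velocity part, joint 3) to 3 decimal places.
0.866

axis z_2 = (0.0000,0.8660,0.5000); lever o_n−o_2 = (-2.5000,1.2990,5.7500)
cross product → J_v[:, 2] = (4.3301,-1.2500,2.1651)
J_ω[:, 2] = z_2
entry J[4][2] = 0.8660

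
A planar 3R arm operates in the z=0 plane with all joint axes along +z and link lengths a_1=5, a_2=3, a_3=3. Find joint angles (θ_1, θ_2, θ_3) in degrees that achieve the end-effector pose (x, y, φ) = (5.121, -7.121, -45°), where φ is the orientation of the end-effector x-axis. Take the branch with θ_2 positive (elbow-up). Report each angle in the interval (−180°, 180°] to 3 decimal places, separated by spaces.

wrist centre = target − a_3·(cos φ, sin φ) = (2.9997, -4.9997)
cos θ_2 = (33.9949−5²−3²)/(2·5·3) = -0.0002; θ_2 = 90.0098° (elbow-up)
β = atan2(-4.9997,2.9997) = -59.0373°; ψ = atan2(3.0000,4.9995) = 30.9663°
θ_1 = β − ψ = -90.0037°
θ_3 = φ − θ_1 − θ_2 = -45.0061° (wrapped to (-180°,180°])

-90.004 90.010 -45.006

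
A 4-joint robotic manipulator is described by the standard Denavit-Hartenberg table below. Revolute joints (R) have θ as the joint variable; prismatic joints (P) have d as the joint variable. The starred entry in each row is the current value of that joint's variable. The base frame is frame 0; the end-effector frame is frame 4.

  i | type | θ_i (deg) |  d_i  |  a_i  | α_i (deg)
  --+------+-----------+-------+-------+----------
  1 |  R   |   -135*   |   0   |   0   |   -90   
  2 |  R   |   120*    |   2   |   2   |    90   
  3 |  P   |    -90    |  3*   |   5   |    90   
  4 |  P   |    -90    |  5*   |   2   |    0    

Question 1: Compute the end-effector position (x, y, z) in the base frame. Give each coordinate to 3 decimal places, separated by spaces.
-3.794 0.448 2.098

after link 1: o_1 = (0.0000, 0.0000, 0.0000)
after link 2: o_2 = (2.1213, -0.7071, -1.7321)
after link 3: o_3 = (-3.2513, 0.9913, -3.2321)
after link 4: o_4 = (-3.7944, 0.4483, 2.0981)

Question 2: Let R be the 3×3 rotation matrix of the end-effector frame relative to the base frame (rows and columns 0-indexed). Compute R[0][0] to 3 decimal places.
End-effector x-axis (col 0 of R) = (0.6124,0.6124,0.5000)
R[0][0] = 0.6124

0.612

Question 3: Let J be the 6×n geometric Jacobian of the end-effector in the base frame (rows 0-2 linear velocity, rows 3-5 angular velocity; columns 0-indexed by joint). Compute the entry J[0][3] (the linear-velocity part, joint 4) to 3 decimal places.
-0.354

prismatic axis z_3 = (-0.3536,-0.3536,0.8660)
J_v[:, 3] = z_3; J_ω[:, 3] = (0,0,0)
entry J[0][3] = -0.3536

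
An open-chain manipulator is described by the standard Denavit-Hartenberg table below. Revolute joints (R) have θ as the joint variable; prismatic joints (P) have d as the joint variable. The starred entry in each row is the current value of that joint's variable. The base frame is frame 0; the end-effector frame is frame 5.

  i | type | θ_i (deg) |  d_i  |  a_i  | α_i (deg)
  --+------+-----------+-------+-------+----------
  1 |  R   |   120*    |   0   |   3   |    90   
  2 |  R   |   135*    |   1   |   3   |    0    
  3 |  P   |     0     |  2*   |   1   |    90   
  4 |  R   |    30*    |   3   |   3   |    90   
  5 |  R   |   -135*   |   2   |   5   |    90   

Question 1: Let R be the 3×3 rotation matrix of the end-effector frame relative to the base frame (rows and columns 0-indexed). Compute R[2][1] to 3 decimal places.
0.354

End-effector y-axis (col 1 of R) = (-0.5732,-0.7392,0.3536)
R[2][1] = 0.3536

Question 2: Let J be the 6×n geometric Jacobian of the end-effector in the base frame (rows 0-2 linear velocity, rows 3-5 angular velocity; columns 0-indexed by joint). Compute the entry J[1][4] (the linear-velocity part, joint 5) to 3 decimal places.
axis z_4 = (-0.5732,-0.7392,0.3536); lever o_n−o_4 = (-2.5099,-2.6523,-3.9580)
cross product → J_v[:, 4] = (3.8635,-3.1562,-0.3349)
J_ω[:, 4] = z_4
entry J[1][4] = -3.1562

-3.156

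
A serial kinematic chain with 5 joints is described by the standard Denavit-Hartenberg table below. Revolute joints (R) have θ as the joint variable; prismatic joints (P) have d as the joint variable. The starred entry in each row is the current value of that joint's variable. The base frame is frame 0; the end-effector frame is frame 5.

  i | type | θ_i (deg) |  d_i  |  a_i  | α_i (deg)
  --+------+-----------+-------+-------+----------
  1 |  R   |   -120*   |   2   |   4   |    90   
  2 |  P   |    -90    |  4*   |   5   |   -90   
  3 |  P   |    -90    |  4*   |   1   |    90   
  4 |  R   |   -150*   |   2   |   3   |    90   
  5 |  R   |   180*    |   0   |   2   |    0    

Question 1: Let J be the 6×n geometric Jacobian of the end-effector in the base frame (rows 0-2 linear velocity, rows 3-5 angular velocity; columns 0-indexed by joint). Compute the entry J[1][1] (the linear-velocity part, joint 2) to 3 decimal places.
0.500

prismatic axis z_1 = (-0.8660,0.5000,0.0000)
J_v[:, 1] = z_1; J_ω[:, 1] = (0,0,0)
entry J[1][1] = 0.5000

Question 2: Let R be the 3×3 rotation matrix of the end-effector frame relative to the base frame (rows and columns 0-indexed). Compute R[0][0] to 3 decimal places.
-1.000

End-effector x-axis (col 0 of R) = (-1.0000,-0.0000,0.0000)
R[0][0] = -1.0000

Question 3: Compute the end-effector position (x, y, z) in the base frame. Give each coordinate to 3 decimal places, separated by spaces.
-7.330 -4.428 -1.000

after link 1: o_1 = (-2.0000, -3.4641, 2.0000)
after link 2: o_2 = (-5.4641, -1.4641, -3.0000)
after link 3: o_3 = (-8.3301, -4.4282, -3.0000)
after link 4: o_4 = (-5.3301, -4.4282, -1.0000)
after link 5: o_5 = (-7.3301, -4.4282, -1.0000)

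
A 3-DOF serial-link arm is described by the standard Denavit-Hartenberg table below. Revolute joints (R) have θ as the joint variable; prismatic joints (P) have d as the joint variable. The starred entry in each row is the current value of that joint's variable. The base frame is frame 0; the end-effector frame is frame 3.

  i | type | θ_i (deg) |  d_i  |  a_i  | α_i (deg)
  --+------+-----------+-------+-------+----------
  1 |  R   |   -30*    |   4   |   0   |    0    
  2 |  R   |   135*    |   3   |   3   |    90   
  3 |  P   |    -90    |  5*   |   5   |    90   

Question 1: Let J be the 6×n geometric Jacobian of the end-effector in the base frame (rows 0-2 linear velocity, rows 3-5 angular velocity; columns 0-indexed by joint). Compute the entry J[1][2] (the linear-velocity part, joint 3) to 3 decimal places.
prismatic axis z_2 = (0.9659,0.2588,0.0000)
J_v[:, 2] = z_2; J_ω[:, 2] = (0,0,0)
entry J[1][2] = 0.2588

0.259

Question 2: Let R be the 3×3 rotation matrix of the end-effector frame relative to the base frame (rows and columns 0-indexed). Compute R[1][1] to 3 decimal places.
0.259

End-effector y-axis (col 1 of R) = (0.9659,0.2588,0.0000)
R[1][1] = 0.2588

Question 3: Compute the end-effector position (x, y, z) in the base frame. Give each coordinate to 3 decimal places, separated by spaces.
4.053 4.192 2.000

after link 1: o_1 = (0.0000, 0.0000, 4.0000)
after link 2: o_2 = (-0.7765, 2.8978, 7.0000)
after link 3: o_3 = (4.0532, 4.1919, 2.0000)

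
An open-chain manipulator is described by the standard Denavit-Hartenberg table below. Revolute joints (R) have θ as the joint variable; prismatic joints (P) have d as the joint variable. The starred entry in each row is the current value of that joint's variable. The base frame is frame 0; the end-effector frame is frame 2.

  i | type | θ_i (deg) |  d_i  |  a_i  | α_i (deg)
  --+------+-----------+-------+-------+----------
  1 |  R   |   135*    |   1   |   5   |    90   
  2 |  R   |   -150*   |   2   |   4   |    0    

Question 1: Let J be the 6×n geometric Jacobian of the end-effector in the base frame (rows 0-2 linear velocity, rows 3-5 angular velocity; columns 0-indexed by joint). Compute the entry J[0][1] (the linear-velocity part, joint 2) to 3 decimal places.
axis z_1 = (0.7071,0.7071,0.0000); lever o_n−o_1 = (3.8637,-1.0353,-2.0000)
cross product → J_v[:, 1] = (-1.4142,1.4142,-3.4641)
J_ω[:, 1] = z_1
entry J[0][1] = -1.4142

-1.414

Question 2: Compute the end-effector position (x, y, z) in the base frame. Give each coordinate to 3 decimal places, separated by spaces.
after link 1: o_1 = (-3.5355, 3.5355, 1.0000)
after link 2: o_2 = (0.3282, 2.5003, -1.0000)

0.328 2.500 -1.000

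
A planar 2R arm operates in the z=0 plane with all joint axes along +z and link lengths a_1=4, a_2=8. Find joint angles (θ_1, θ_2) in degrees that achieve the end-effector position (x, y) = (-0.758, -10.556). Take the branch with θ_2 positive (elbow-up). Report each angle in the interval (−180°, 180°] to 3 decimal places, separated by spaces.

-134.998 59.996

cos θ_2 = (112.0037−4²−8²)/(2·4·8) = 0.5001; θ_2 = 59.9962° (elbow-up)
β = atan2(-10.5560,-0.7580) = -94.1072°; ψ = atan2(6.9279,8.0005) = 40.8907°
θ_1 = β − ψ = -134.9979°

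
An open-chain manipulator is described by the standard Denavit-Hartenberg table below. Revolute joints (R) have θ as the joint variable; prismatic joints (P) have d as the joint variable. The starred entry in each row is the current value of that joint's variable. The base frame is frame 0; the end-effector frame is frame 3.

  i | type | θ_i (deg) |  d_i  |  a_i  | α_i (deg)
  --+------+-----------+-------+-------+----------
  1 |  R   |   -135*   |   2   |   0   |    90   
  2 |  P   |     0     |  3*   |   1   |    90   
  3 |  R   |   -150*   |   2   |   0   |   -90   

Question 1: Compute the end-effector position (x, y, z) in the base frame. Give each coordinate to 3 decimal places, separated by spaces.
-2.828 1.414 0.000

after link 1: o_1 = (0.0000, 0.0000, 2.0000)
after link 2: o_2 = (-2.8284, 1.4142, 2.0000)
after link 3: o_3 = (-2.8284, 1.4142, 0.0000)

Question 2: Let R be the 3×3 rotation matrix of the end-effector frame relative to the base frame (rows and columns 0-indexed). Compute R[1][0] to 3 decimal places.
0.259

End-effector x-axis (col 0 of R) = (0.9659,0.2588,-0.0000)
R[1][0] = 0.2588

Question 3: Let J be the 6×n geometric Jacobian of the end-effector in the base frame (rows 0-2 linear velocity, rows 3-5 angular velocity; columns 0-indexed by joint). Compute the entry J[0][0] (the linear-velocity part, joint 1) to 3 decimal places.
axis z_0 = ẑ; lever o_n−o_0 = (-2.8284,1.4142,0.0000)
cross product → J_v[:, 0] = (-1.4142,-2.8284,0.0000)
J_ω[:, 0] = z_0
entry J[0][0] = -1.4142

-1.414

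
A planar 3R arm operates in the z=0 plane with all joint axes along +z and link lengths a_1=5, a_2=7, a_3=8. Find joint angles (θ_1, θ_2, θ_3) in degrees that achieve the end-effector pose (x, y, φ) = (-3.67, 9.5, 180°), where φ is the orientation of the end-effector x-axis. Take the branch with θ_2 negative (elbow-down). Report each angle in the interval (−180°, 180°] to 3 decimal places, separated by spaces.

100.994 -60.001 139.007

wrist centre = target − a_3·(cos φ, sin φ) = (4.3300, 9.5000)
cos θ_2 = (108.9989−5²−7²)/(2·5·7) = 0.5000; θ_2 = -60.0010° (elbow-down)
β = atan2(9.5000,4.3300) = 65.4970°; ψ = atan2(-6.0622,8.4999) = -35.4970°
θ_1 = β − ψ = 100.9940°
θ_3 = φ − θ_1 − θ_2 = 139.0070° (wrapped to (-180°,180°])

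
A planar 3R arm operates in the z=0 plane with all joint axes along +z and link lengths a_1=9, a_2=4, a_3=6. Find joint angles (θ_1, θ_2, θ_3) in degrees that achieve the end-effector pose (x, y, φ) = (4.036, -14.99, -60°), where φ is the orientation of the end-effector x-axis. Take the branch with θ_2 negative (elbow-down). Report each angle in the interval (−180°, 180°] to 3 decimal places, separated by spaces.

wrist centre = target − a_3·(cos φ, sin φ) = (1.0360, -9.7938)
cos θ_2 = (96.9927−9²−4²)/(2·9·4) = -0.0001; θ_2 = -90.0058° (elbow-down)
β = atan2(-9.7938,1.0360) = -83.9617°; ψ = atan2(-4.0000,8.9996) = -23.9634°
θ_1 = β − ψ = -59.9982°
θ_3 = φ − θ_1 − θ_2 = 90.0040° (wrapped to (-180°,180°])

-59.998 -90.006 90.004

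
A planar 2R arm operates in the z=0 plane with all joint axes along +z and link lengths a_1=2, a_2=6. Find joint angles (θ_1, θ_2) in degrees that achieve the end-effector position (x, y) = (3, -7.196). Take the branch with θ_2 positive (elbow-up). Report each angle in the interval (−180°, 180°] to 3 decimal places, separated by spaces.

-90.008 30.010

cos θ_2 = (60.7824−2²−6²)/(2·2·6) = 0.8659; θ_2 = 30.0105° (elbow-up)
β = atan2(-7.1960,3.0000) = -67.3688°; ψ = atan2(3.0009,7.1956) = 22.6387°
θ_1 = β − ψ = -90.0076°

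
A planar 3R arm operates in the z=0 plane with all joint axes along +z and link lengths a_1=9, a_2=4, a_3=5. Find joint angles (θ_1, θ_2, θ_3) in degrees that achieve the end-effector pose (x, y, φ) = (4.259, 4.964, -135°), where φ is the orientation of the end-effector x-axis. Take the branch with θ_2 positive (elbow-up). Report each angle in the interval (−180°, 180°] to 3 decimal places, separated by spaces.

wrist centre = target − a_3·(cos φ, sin φ) = (7.7945, 8.4995)
cos θ_2 = (132.9968−9²−4²)/(2·9·4) = 0.5000; θ_2 = 60.0029° (elbow-up)
β = atan2(8.4995,7.7945) = 47.4775°; ψ = atan2(3.4642,10.9998) = 17.4809°
θ_1 = β − ψ = 29.9966°
θ_3 = φ − θ_1 − θ_2 = 135.0005° (wrapped to (-180°,180°])

29.997 60.003 135.001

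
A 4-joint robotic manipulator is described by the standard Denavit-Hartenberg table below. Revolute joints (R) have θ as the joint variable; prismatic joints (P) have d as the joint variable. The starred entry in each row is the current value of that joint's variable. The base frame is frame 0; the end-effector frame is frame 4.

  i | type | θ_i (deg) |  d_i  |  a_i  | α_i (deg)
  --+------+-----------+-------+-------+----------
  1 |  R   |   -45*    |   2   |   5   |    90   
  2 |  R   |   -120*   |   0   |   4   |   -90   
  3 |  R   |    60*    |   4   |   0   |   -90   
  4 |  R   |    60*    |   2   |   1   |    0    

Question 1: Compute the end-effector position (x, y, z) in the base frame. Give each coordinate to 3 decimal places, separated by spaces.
5.578 -3.551 -1.748

after link 1: o_1 = (3.5355, -3.5355, 2.0000)
after link 2: o_2 = (2.1213, -2.1213, -1.4641)
after link 3: o_3 = (4.5708, -4.5708, -3.4641)
after link 4: o_4 = (5.5778, -3.5512, -1.7476)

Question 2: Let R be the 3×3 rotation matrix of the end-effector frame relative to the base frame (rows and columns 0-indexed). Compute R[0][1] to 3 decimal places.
-0.683

End-effector y-axis (col 1 of R) = (-0.6834,-0.3772,0.6250)
R[0][1] = -0.6834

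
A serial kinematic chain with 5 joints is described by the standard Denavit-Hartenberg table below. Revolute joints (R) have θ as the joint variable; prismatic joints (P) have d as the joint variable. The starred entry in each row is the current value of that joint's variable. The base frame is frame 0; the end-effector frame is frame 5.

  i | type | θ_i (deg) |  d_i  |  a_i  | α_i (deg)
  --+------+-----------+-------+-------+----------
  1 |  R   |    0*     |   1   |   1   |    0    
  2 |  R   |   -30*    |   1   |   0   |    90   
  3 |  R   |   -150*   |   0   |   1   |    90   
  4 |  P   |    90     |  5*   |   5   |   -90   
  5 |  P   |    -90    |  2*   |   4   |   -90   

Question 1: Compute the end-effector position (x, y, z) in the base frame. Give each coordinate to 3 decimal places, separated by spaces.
-4.647 -2.513 10.294

after link 1: o_1 = (1.0000, 0.0000, 1.0000)
after link 2: o_2 = (1.0000, 0.0000, 2.0000)
after link 3: o_3 = (0.2500, 0.4330, 1.5000)
after link 4: o_4 = (-4.4151, -2.6471, 5.8301)
after link 5: o_5 = (-4.6471, -2.5131, 10.2942)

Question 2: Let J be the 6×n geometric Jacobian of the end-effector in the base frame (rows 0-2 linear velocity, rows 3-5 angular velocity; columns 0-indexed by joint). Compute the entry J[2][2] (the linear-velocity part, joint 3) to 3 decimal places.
-3.634

axis z_2 = (-0.5000,-0.8660,0.0000); lever o_n−o_2 = (-5.6471,-2.5131,8.2942)
cross product → J_v[:, 2] = (-7.1830,4.1471,-3.6340)
J_ω[:, 2] = z_2
entry J[2][2] = -3.6340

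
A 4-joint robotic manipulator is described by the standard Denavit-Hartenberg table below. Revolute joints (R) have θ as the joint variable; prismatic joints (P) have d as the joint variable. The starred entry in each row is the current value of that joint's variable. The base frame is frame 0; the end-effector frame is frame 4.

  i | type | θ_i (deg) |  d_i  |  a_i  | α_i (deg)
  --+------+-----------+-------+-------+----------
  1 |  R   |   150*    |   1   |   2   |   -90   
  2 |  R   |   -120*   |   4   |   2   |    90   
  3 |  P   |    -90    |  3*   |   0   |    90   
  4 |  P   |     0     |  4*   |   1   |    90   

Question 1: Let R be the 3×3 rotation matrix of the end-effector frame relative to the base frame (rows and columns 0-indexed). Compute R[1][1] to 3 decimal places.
End-effector y-axis (col 1 of R) = (-0.4330,0.2500,-0.8660)
R[1][1] = 0.2500

0.250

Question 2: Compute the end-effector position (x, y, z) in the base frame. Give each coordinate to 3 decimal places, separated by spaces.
after link 1: o_1 = (-1.7321, 1.0000, 1.0000)
after link 2: o_2 = (-2.8660, -2.9641, 2.7321)
after link 3: o_3 = (-0.6160, -4.2631, 1.2321)
after link 4: o_4 = (-1.8481, -2.3971, -2.2321)

-1.848 -2.397 -2.232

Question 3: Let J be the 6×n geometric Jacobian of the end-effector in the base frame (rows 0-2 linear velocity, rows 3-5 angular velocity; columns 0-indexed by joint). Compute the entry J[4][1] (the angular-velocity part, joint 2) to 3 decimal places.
-0.866

axis z_1 = (-0.5000,-0.8660,0.0000); lever o_n−o_1 = (-0.1160,-3.3971,-3.2321)
cross product → J_v[:, 1] = (2.7990,-1.6160,1.5981)
J_ω[:, 1] = z_1
entry J[4][1] = -0.8660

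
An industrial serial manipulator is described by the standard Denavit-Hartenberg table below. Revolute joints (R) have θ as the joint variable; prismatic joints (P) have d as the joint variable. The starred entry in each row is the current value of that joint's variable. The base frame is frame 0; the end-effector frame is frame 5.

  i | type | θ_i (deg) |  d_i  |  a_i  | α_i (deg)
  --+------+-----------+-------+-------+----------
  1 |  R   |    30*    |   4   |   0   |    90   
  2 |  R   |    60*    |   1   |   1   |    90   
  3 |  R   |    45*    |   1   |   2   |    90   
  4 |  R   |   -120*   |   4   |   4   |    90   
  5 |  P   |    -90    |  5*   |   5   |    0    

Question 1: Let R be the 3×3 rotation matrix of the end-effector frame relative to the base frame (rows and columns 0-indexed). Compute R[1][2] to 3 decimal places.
0.594

End-effector z-axis (col 2 of R) = (-0.1964,0.5937,-0.7803)
R[1][2] = 0.5937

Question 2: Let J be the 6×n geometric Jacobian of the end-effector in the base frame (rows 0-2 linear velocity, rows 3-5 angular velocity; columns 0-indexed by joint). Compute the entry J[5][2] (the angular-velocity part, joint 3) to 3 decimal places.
axis z_2 = (0.7500,0.4330,-0.5000); lever o_n−o_2 = (-2.7825,1.1126,-3.2820)
cross product → J_v[:, 2] = (-0.8648,3.8527,2.0393)
J_ω[:, 2] = z_2
entry J[5][2] = -0.5000

-0.500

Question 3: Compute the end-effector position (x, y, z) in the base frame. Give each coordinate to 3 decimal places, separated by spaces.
after link 1: o_1 = (0.0000, 0.0000, 4.0000)
after link 2: o_2 = (0.9330, -0.6160, 4.8660)
after link 3: o_3 = (3.0025, -1.0542, 5.5908)
after link 4: o_4 = (-1.1045, 1.4736, 8.5476)
after link 5: o_5 = (-1.8495, 0.4966, 1.5841)

-1.849 0.497 1.584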